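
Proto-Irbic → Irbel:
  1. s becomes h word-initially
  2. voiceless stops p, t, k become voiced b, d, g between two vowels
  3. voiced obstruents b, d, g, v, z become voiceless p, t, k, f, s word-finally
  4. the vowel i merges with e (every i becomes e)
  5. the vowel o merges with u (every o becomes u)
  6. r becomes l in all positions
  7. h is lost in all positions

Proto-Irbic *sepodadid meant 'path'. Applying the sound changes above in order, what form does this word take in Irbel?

ebudadet

Irbel: start from *sepodadid.
  rule 1 (debuccalisation): sepodadid → hepodadid
  rule 2 (intervocalic voicing): hepodadid → hebodadid
  rule 3 (final devoicing): hebodadid → hebodadit
  rule 4 (vowel merger): hebodadit → hebodadet
  rule 5 (vowel merger): hebodadet → hebudadet
  rule 6: no change — hebudadet
  rule 7 (h-loss): hebudadet → ebudadet
  ⇒ Irbel ebudadet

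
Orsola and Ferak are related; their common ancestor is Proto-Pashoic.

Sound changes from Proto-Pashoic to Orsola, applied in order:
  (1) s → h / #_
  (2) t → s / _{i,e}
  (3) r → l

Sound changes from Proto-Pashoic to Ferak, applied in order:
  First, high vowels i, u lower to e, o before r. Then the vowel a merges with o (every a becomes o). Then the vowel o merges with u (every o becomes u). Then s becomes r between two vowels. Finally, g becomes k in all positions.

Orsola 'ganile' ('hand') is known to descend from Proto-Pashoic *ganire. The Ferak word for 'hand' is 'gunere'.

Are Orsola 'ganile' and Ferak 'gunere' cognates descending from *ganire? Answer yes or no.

no

Derive the expected Ferak reflex of *ganire:
Ferak: *ganire
  ganire → ganere   [pre-rhotic lowering]
  ganere → gonere   [vowel merger]
  gonere → gunere   [vowel merger]
  gunere (rule 4 does not apply)
  gunere → kunere   [unconditioned shift]
  giving Ferak kunere.
The regular Ferak reflex would be 'kunere', but the attested form is 'gunere'. The correspondence is irregular, so they are not cognates (the Ferak form has a different source).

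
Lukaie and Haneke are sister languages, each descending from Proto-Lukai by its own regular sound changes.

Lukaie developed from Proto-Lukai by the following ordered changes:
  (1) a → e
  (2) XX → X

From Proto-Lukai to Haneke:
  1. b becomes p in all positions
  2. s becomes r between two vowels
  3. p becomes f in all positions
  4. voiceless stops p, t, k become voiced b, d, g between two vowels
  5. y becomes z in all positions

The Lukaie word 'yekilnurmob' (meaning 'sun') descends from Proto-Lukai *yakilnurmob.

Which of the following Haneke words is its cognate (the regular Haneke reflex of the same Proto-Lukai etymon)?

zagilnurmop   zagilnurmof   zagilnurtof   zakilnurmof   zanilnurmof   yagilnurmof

zagilnurmof

Haneke: start from *yakilnurmob.
  rule 1 (unconditioned shift): yakilnurmob → yakilnurmop
  rule 2: no change — yakilnurmop
  rule 3 (unconditioned shift): yakilnurmop → yakilnurmof
  rule 4 (intervocalic voicing): yakilnurmof → yagilnurmof
  rule 5 (unconditioned shift): yagilnurmof → zagilnurmof
  ⇒ Haneke zagilnurmof
Only 'zagilnurmof' matches the regular Haneke development of *yakilnurmob.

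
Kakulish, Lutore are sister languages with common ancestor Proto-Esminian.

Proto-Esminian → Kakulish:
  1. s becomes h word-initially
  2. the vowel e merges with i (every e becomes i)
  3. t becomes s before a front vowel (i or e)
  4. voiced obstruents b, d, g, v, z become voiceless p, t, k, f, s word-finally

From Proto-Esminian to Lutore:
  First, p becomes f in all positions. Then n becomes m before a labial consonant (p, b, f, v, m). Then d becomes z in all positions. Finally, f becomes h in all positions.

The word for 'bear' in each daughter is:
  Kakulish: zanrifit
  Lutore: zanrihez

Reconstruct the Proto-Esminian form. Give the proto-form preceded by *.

Position 8: Kakulish has t, Lutore has z. Taking the neighbouring segments as reconstructed: Kakulish t could go back to *t or *d; Lutore z could go back to *d or *z — the one source consistent with every daughter is *d.
Position 7: Kakulish has i, Lutore has e. Lutore preserves e here (none of its changes turn any other segment into e), so the proto-segment is *e.
This points to *zanrifed. Verify forward in each daughter:
Kakulish: start from *zanrifed.
  rule 1: no change — zanrifed
  rule 2 (vowel merger): zanrifed → zanrifid
  rule 3: no change — zanrifid
  rule 4 (final devoicing): zanrifid → zanrifit
  ⇒ Kakulish zanrifit
Lutore: start from *zanrifed.
  rule 1: no change — zanrifed
  rule 2: no change — zanrifed
  rule 3 (unconditioned shift): zanrifed → zanrifez
  rule 4 (unconditioned shift): zanrifez → zanrihez
  ⇒ Lutore zanrihez
Only *zanrifed yields all of Kakulish zanrifit, Lutore zanrihez.

*zanrifed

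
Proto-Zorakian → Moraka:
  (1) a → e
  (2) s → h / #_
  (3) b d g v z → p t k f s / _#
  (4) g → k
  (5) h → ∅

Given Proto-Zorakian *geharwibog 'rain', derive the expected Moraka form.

keerwibok

Moraka: *geharwibog > geherwibog > geherwibok > keherwibok > keerwibok  (by vowel merger, final devoicing, unconditioned shift, h-loss)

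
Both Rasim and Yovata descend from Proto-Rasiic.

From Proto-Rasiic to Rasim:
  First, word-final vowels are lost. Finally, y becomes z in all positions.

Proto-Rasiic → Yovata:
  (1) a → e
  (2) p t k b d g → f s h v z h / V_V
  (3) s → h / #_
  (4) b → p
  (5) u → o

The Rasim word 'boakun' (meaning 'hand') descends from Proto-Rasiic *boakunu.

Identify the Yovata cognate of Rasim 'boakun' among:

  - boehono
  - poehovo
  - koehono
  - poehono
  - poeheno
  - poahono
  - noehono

poehono

Yovata: start from *boakunu.
  rule 1 (vowel merger): boakunu → boekunu
  rule 2 (intervocalic lenition): boekunu → boehunu
  rule 3: no change — boehunu
  rule 4 (unconditioned shift): boehunu → poehunu
  rule 5 (vowel merger): poehunu → poehono
  ⇒ Yovata poehono
Only 'poehono' matches the regular Yovata development of *boakunu.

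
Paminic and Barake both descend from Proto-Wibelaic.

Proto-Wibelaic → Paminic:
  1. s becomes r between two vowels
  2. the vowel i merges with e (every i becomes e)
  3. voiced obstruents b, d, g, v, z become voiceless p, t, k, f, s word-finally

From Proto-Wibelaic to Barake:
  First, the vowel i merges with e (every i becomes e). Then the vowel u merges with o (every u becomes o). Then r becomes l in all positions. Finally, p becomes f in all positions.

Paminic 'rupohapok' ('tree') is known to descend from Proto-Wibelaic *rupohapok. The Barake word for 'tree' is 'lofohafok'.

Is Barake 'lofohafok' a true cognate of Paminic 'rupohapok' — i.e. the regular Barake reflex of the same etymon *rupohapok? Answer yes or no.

yes

Derive the expected Barake reflex of *rupohapok:
Barake: start from *rupohapok.
  rule 1: no change — rupohapok
  rule 2 (vowel merger): rupohapok → ropohapok
  rule 3 (unconditioned shift): ropohapok → lopohapok
  rule 4 (unconditioned shift): lopohapok → lofohafok
  ⇒ Barake lofohafok
Barake 'lofohafok' matches the regular reflex exactly, so the pair is cognate.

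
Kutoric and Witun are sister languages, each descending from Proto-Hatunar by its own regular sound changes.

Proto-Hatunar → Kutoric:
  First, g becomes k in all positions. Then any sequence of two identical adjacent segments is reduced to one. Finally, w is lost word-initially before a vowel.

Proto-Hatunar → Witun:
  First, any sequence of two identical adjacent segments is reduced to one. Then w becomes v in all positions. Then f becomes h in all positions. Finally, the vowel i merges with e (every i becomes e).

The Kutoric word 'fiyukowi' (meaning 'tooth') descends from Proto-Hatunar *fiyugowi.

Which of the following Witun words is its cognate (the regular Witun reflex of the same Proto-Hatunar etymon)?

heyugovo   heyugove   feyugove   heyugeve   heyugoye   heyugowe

heyugove

Witun: start from *fiyugowi.
  rule 1: no change — fiyugowi
  rule 2 (unconditioned shift): fiyugowi → fiyugovi
  rule 3 (unconditioned shift): fiyugovi → hiyugovi
  rule 4 (vowel merger): hiyugovi → heyugove
  ⇒ Witun heyugove
Among the options, 'heyugove' alone shows every Witun change applied in order.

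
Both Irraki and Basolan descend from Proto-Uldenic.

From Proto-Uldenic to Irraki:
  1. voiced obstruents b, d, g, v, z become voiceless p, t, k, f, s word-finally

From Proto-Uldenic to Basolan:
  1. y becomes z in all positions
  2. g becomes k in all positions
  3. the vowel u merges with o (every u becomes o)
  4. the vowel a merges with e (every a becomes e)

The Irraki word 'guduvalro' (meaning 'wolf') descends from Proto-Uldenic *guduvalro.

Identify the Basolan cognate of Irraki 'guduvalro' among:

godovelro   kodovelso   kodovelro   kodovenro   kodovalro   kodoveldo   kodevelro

Basolan: *guduvalro
  guduvalro (rule 1 does not apply)
  guduvalro → kuduvalro   [unconditioned shift]
  kuduvalro → kodovalro   [vowel merger]
  kodovalro → kodovelro   [vowel merger]
  giving Basolan kodovelro.
The other candidates each miss or misapply at least one Basolan change.

kodovelro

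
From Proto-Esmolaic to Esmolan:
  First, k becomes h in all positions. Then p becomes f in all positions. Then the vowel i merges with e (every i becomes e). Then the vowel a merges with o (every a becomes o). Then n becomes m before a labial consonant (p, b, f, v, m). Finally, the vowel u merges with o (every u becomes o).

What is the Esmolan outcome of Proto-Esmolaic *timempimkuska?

tememfemhosho

Esmolan: *timempimkuska
  timempimkuska → timempimhusha   [unconditioned shift]
  timempimhusha → timemfimhusha   [unconditioned shift]
  timemfimhusha → tememfemhusha   [vowel merger]
  tememfemhusha → tememfemhusho   [vowel merger]
  tememfemhusho (rule 5 does not apply)
  tememfemhusho → tememfemhosho   [vowel merger]
  giving Esmolan tememfemhosho.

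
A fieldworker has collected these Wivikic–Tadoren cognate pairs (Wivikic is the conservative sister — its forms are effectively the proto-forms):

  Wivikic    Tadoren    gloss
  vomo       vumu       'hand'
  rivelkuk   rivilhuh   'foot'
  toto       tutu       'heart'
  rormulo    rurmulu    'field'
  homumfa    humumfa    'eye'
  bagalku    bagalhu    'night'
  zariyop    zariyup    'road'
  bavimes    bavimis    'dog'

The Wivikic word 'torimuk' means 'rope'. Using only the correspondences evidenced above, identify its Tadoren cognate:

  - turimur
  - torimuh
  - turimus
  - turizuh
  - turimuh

rormulo ~ rurmulu — Wivikic o corresponds to Tadoren u after a consonant, before r.
rivelkuk ~ rivilhuh — Wivikic k corresponds to Tadoren h word-finally.
Applying these to Wivikic 'torimuk':
  torimuk → turimuk   (o→u after a consonant, before r)
  turimuk → turimuh   (k→h word-finally)
So the Tadoren cognate is 'turimuh'.

turimuh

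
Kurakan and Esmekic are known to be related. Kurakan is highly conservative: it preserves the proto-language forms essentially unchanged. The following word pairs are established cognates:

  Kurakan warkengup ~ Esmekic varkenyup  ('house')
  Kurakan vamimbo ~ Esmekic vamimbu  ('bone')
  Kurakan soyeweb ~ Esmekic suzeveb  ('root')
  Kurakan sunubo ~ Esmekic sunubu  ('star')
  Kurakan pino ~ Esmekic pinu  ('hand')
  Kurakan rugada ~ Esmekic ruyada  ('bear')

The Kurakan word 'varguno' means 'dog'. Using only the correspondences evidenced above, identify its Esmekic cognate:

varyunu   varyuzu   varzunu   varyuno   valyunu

warkengup ~ varkenyup — Kurakan g corresponds to Esmekic y after a consonant, before a back vowel.
vamimbo ~ vamimbu, sunubo ~ sunubu — Kurakan o corresponds to Esmekic u word-finally.
Applying these to Kurakan 'varguno':
  varguno → varyuno   (g→y after a consonant, before a back vowel)
  varyuno → varyunu   (o→u word-finally)
So the Esmekic cognate is 'varyunu'.

varyunu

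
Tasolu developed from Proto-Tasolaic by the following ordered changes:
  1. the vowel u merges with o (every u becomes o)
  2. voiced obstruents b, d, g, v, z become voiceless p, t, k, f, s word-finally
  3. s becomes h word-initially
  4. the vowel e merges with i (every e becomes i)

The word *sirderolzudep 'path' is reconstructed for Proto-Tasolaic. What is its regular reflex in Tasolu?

hirdirolzodip

Tasolu: *sirderolzudep
  sirderolzudep → sirderolzodep   [vowel merger]
  sirderolzodep (rule 2 does not apply)
  sirderolzodep → hirderolzodep   [debuccalisation]
  hirderolzodep → hirdirolzodip   [vowel merger]
  giving Tasolu hirdirolzodip.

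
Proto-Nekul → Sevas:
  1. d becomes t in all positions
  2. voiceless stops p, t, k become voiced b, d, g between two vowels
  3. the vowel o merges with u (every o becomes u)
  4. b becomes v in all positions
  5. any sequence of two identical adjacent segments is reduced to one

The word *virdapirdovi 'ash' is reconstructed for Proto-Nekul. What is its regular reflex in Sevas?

Sevas: start from *virdapirdovi.
  rule 1 (unconditioned shift): virdapirdovi → virtapirtovi
  rule 2 (intervocalic voicing): virtapirtovi → virtabirtovi
  rule 3 (vowel merger): virtabirtovi → virtabirtuvi
  rule 4 (unconditioned shift): virtabirtuvi → virtavirtuvi
  rule 5: no change — virtavirtuvi
  ⇒ Sevas virtavirtuvi

virtavirtuvi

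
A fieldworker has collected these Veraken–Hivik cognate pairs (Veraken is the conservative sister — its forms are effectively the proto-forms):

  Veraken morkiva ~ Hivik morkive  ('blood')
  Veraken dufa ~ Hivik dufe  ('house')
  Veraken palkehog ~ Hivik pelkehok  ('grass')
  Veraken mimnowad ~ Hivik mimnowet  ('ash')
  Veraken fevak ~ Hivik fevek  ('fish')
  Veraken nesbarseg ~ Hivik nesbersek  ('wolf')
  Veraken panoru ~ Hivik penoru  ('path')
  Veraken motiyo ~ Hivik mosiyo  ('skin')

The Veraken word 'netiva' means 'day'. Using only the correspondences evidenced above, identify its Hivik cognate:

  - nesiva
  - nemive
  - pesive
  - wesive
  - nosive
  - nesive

motiyo ~ mosiyo — Veraken t corresponds to Hivik s between vowels (before a front vowel).
morkiva ~ morkive, dufa ~ dufe — Veraken a corresponds to Hivik e word-finally.
Applying these to Veraken 'netiva':
  netiva → nesiva   (t→s between vowels (before a front vowel))
  nesiva → nesive   (a→e word-finally)
So the Hivik cognate is 'nesive'.

nesive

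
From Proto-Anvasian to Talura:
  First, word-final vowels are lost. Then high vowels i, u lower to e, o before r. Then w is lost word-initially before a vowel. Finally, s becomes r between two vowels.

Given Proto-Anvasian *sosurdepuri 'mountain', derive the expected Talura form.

Talura: start from *sosurdepuri.
  rule 1 (apocope): sosurdepuri → sosurdepur
  rule 2 (pre-rhotic lowering): sosurdepur → sosordepor
  rule 3: no change — sosordepor
  rule 4 (rhotacism): sosordepor → sorordepor
  ⇒ Talura sorordepor

sorordepor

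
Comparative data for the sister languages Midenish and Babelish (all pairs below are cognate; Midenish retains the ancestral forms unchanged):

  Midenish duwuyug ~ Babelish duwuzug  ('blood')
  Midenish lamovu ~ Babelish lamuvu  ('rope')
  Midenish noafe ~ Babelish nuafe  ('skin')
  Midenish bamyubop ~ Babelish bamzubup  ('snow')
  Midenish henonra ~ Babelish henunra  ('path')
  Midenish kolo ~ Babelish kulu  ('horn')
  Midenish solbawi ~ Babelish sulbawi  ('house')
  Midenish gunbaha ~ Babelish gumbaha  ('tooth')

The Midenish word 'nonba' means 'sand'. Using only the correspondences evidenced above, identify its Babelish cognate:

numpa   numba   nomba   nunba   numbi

numba

henonra ~ henunra — Midenish o corresponds to Babelish u after a consonant, before a nasal.
gunbaha ~ gumbaha — Midenish n corresponds to Babelish m after a vowel, before a labial obstruent.
Applying these to Midenish 'nonba':
  nonba → nunba   (o→u after a consonant, before a nasal)
  nunba → numba   (n→m after a vowel, before a labial obstruent)
So the Babelish cognate is 'numba'.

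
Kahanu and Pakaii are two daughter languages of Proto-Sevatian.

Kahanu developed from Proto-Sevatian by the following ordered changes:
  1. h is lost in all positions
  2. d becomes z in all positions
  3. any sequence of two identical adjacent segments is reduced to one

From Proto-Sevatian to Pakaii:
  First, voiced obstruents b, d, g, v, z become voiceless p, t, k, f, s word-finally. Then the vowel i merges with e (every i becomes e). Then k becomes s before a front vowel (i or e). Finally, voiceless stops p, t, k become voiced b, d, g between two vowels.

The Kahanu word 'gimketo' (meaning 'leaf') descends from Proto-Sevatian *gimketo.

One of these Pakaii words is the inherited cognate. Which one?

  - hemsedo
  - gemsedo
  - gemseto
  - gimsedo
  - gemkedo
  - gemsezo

gemsedo

Pakaii: *gimketo
  gimketo (rule 1 does not apply)
  gimketo → gemketo   [vowel merger]
  gemketo → gemseto   [palatalisation]
  gemseto → gemsedo   [intervocalic voicing]
  giving Pakaii gemsedo.
Only 'gemsedo' matches the regular Pakaii development of *gimketo.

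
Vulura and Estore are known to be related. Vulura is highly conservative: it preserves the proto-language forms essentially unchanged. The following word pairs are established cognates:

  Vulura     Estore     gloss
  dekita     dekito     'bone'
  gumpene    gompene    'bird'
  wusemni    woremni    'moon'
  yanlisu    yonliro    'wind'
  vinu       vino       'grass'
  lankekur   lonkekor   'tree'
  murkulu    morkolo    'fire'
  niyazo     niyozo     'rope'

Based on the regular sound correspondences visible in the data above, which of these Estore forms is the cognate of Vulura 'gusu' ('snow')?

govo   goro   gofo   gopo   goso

goro

wusemni ~ woremni, murkulu ~ morkolo — Vulura u corresponds to Estore o after a consonant, before a consonant other than r, m, n, p, b, f, v.
yanlisu ~ yonliro — Vulura s corresponds to Estore r between vowels (before a back vowel).
yanlisu ~ yonliro, vinu ~ vino — Vulura u corresponds to Estore o word-finally.
Applying these to Vulura 'gusu':
  gusu → gosu   (u→o after a consonant, before a consonant other than r, m, n, p, b, f, v)
  gosu → goru   (s→r between vowels (before a back vowel))
  goru → goro   (u→o word-finally)
So the Estore cognate is 'goro'.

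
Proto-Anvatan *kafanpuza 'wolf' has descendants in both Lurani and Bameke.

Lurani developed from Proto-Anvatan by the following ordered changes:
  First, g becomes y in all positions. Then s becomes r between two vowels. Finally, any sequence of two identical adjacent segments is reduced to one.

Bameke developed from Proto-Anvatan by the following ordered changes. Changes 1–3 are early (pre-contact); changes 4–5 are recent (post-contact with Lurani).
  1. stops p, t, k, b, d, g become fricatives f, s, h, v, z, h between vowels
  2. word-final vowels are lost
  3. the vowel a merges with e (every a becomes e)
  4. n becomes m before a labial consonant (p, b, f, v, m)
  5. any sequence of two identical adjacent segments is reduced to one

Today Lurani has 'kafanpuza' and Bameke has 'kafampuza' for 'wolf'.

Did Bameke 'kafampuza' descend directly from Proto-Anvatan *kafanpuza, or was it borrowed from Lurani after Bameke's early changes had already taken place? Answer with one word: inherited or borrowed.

borrowed

If inherited, *kafanpuza would pass through all of Bameke's changes:
Bameke: start from *kafanpuza.
  rule 1: no change — kafanpuza
  rule 2 (apocope): kafanpuza → kafanpuz
  rule 3 (vowel merger): kafanpuz → kefenpuz
  rule 4 (nasal place assimilation): kefenpuz → kefempuz
  rule 5: no change — kefempuz
  ⇒ Bameke kefempuz
If borrowed from Lurani 'kafanpuza' after the early changes, it would undergo only the recent ones:
  rule 4 (nasal place assimilation): kafanpuza → kafampuza
  rule 5 (degemination): no change (kafampuza)
  ⇒ as a loan: kafampuza
Bameke 'kafampuza' matches the loan outcome 'kafampuza', not the inherited 'kefempuz' — it skipped the early Bameke changes, so it was borrowed from Lurani.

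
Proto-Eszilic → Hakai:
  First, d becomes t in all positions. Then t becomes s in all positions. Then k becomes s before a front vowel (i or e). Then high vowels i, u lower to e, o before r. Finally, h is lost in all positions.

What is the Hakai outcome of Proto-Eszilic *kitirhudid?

siserusis

Hakai: *kitirhudid > kitirhutit > kisirhusis > sisirhusis > siserhusis > siserusis  (by unconditioned shift, unconditioned shift, palatalisation, pre-rhotic lowering, h-loss)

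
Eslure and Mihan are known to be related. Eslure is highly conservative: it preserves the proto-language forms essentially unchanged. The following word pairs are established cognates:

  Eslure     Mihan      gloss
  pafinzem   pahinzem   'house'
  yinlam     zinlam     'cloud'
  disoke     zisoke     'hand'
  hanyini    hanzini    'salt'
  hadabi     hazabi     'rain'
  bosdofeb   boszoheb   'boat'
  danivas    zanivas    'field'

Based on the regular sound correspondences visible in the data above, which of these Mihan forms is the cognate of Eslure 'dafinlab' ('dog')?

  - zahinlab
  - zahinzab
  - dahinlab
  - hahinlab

danivas ~ zanivas — Eslure d corresponds to Mihan z word-initially before a back vowel.
pafinzem ~ pahinzem — Eslure f corresponds to Mihan h between vowels (before a front vowel).
Applying these to Eslure 'dafinlab':
  dafinlab → zafinlab   (d→z word-initially before a back vowel)
  zafinlab → zahinlab   (f→h between vowels (before a front vowel))
So the Mihan cognate is 'zahinlab'.

zahinlab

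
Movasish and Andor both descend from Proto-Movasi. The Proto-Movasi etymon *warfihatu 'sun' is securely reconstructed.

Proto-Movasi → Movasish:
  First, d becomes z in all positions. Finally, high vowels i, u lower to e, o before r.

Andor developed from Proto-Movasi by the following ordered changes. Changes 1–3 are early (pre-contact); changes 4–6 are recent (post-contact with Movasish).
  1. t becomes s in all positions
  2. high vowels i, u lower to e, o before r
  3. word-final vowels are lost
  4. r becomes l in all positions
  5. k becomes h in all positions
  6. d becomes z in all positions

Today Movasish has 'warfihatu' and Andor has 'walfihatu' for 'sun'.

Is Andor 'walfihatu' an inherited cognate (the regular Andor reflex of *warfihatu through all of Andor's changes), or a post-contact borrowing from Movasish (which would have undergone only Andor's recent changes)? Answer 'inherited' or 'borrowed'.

borrowed

If inherited, *warfihatu would pass through all of Andor's changes:
Andor: *warfihatu > warfihasu > warfihas > walfihas  (by unconditioned shift, apocope, unconditioned shift)
If borrowed from Movasish 'warfihatu' after the early changes, it would undergo only the recent ones:
  rule 4 (unconditioned shift): warfihatu → walfihatu
  rule 5 (unconditioned shift): no change (walfihatu)
  rule 6 (unconditioned shift): no change (walfihatu)
  ⇒ as a loan: walfihatu
Andor 'walfihatu' matches the loan outcome 'walfihatu', not the inherited 'walfihas' — it skipped the early Andor changes, so it was borrowed from Movasish.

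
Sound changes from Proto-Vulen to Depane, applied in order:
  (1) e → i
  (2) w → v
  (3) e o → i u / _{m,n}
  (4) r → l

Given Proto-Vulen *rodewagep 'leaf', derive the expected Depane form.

Depane: *rodewagep > rodiwagip > rodivagip > lodivagip  (by vowel merger, unconditioned shift, unconditioned shift)

lodivagip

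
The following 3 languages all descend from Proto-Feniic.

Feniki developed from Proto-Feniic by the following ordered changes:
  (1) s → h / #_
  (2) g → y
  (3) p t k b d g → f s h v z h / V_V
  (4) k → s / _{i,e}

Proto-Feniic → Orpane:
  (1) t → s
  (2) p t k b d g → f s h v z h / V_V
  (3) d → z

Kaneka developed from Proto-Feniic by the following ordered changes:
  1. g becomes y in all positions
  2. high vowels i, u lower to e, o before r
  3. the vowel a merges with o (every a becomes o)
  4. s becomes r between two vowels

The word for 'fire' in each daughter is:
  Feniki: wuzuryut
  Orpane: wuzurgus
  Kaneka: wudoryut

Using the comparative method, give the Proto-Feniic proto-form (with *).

Position 3: Feniki has z, Orpane has z, Kaneka has d. Kaneka preserves d here (none of its changes turn any other segment into d), so the proto-segment is *d.
Position 4: Feniki has u, Orpane has u, Kaneka has o. Feniki preserves u here (none of its changes turn any other segment into u), so the proto-segment is *u.
Position 8: Feniki has t, Orpane has s, Kaneka has t. Feniki preserves t here (none of its changes turn any other segment into t), so the proto-segment is *t.
Continuing position by position gives *wudurgut; check it forward:
Feniki: *wudurgut
  wudurgut (rule 1 does not apply)
  wudurgut → wuduryut   [unconditioned shift]
  wuduryut → wuzuryut   [intervocalic lenition]
  wuzuryut (rule 4 does not apply)
  giving Feniki wuzuryut.
Orpane: start from *wudurgut.
  rule 1 (unconditioned shift): wudurgut → wudurgus
  rule 2 (intervocalic lenition): wudurgus → wuzurgus
  rule 3: no change — wuzurgus
  ⇒ Orpane wuzurgus
Kaneka: start from *wudurgut.
  rule 1 (unconditioned shift): wudurgut → wuduryut
  rule 2 (pre-rhotic lowering): wuduryut → wudoryut
  rule 3: no change — wudoryut
  rule 4: no change — wudoryut
  ⇒ Kaneka wudoryut
Only *wudurgut yields all of Feniki wuzuryut, Orpane wuzurgus, Kaneka wudoryut.

*wudurgut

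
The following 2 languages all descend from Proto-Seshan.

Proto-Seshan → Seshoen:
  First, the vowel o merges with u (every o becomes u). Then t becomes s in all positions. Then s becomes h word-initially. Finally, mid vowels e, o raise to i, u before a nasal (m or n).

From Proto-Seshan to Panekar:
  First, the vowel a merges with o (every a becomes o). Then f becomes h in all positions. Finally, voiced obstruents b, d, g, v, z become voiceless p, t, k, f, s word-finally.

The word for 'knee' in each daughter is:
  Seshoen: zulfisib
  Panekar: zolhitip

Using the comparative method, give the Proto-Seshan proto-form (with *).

Position 8: Seshoen has b, Panekar has p. Seshoen preserves b here (none of its changes turn any other segment into b), so the proto-segment is *b.
Position 6: Seshoen has s, Panekar has t. Taking the neighbouring segments as reconstructed: Seshoen s could go back to *t or *s; Panekar t can only go back to *t — the one source consistent with every daughter is *t.
Verify the candidate proto-form against each daughter:
Seshoen: *zolfitib
  zolfitib → zulfitib   [vowel merger]
  zulfitib → zulfisib   [unconditioned shift]
  zulfisib (rule 3 does not apply)
  zulfisib (rule 4 does not apply)
  giving Seshoen zulfisib.
Panekar: *zolfitib > zolhitib > zolhitip  (by unconditioned shift, final devoicing)
*zolfitib is the unique common source.

*zolfitib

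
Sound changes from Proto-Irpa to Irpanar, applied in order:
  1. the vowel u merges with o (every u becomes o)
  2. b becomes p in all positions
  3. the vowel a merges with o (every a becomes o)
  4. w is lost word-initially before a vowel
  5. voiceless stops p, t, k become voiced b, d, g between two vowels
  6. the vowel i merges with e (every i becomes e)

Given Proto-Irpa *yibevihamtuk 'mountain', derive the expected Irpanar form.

Irpanar: *yibevihamtuk
  yibevihamtuk → yibevihamtok   [vowel merger]
  yibevihamtok → yipevihamtok   [unconditioned shift]
  yipevihamtok → yipevihomtok   [vowel merger]
  yipevihomtok (rule 4 does not apply)
  yipevihomtok → yibevihomtok   [intervocalic voicing]
  yibevihomtok → yebevehomtok   [vowel merger]
  giving Irpanar yebevehomtok.

yebevehomtok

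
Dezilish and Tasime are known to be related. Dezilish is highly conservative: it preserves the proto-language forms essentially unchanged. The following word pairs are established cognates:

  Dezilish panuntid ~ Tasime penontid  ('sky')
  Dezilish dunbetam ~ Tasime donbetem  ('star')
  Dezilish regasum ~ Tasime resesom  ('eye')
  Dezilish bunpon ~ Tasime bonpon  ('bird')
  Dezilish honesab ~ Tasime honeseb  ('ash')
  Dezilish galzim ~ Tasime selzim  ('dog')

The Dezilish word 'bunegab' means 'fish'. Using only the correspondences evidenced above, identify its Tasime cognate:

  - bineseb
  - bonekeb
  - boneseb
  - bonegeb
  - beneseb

boneseb

panuntid ~ penontid, dunbetam ~ donbetem — Dezilish u corresponds to Tasime o after a consonant, before a nasal.
regasum ~ resesom — Dezilish g corresponds to Tasime s between vowels (before a back vowel).
honesab ~ honeseb — Dezilish a corresponds to Tasime e after a consonant, before a labial obstruent.
Applying these to Dezilish 'bunegab':
  bunegab → bonegab   (u→o after a consonant, before a nasal)
  bonegab → bonesab   (g→s between vowels (before a back vowel))
  bonesab → boneseb   (a→e after a consonant, before a labial obstruent)
So the Tasime cognate is 'boneseb'.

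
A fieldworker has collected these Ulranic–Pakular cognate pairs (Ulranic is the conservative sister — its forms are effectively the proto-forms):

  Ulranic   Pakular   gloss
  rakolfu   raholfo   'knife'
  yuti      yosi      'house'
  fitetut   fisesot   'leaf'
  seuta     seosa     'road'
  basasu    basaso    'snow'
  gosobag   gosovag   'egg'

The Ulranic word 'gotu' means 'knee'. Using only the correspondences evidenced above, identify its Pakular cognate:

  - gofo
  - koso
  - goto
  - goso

fitetut ~ fisesot — Ulranic t corresponds to Pakular s between vowels (before a back vowel).
rakolfu ~ raholfo, basasu ~ basaso — Ulranic u corresponds to Pakular o word-finally.
Applying these to Ulranic 'gotu':
  gotu → gosu   (t→s between vowels (before a back vowel))
  gosu → goso   (u→o word-finally)
So the Pakular cognate is 'goso'.

goso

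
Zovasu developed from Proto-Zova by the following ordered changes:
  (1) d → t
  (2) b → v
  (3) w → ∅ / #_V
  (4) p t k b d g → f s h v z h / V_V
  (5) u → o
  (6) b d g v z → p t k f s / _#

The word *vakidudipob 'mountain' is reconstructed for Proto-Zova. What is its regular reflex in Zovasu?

vahisosifof

Zovasu: start from *vakidudipob.
  rule 1 (unconditioned shift): vakidudipob → vakitutipob
  rule 2 (unconditioned shift): vakitutipob → vakitutipov
  rule 3: no change — vakitutipov
  rule 4 (intervocalic lenition): vakitutipov → vahisusifov
  rule 5 (vowel merger): vahisusifov → vahisosifov
  rule 6 (final devoicing): vahisosifov → vahisosifof
  ⇒ Zovasu vahisosifof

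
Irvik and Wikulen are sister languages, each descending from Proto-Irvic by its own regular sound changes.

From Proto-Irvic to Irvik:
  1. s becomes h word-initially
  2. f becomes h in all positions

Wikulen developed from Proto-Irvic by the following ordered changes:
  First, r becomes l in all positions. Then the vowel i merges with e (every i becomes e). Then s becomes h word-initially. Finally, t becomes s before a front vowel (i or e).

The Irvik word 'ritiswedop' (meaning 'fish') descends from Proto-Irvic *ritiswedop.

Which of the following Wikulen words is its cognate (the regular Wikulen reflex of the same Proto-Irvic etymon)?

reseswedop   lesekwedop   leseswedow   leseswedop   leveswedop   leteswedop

Wikulen: *ritiswedop
  ritiswedop → litiswedop   [unconditioned shift]
  litiswedop → leteswedop   [vowel merger]
  leteswedop (rule 3 does not apply)
  leteswedop → leseswedop   [palatalisation]
  giving Wikulen leseswedop.

leseswedop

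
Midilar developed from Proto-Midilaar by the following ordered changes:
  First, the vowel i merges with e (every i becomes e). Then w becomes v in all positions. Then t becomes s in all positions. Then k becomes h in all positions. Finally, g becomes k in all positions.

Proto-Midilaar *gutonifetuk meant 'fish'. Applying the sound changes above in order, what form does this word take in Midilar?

kusonefesuh

Midilar: start from *gutonifetuk.
  rule 1 (vowel merger): gutonifetuk → gutonefetuk
  rule 2: no change — gutonefetuk
  rule 3 (unconditioned shift): gutonefetuk → gusonefesuk
  rule 4 (unconditioned shift): gusonefesuk → gusonefesuh
  rule 5 (unconditioned shift): gusonefesuh → kusonefesuh
  ⇒ Midilar kusonefesuh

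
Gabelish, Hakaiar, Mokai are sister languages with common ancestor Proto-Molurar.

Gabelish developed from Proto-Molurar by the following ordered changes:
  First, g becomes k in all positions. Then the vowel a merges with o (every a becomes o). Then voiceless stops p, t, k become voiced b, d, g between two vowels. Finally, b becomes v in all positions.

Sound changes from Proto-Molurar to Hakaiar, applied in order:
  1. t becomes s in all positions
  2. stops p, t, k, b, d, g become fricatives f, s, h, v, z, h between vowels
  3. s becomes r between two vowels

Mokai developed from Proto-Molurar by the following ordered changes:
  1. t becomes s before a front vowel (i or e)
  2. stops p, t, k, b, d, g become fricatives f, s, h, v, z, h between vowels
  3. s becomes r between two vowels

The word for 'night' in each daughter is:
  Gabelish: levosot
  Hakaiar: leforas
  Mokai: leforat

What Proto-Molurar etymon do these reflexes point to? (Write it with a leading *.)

*leposat

Position 7: Gabelish has t, Hakaiar has s, Mokai has t. Gabelish preserves t here (none of its changes turn any other segment into t), so the proto-segment is *t.
Position 6: Gabelish has o, Hakaiar has a, Mokai has a. Hakaiar preserves a here (none of its changes turn any other segment into a), so the proto-segment is *a.
Continuing position by position gives *leposat; check it forward:
Gabelish: *leposat
  leposat (rule 1 does not apply)
  leposat → leposot   [vowel merger]
  leposot → lebosot   [intervocalic voicing]
  lebosot → levosot   [unconditioned shift]
  giving Gabelish levosot.
Hakaiar: start from *leposat.
  rule 1 (unconditioned shift): leposat → leposas
  rule 2 (intervocalic lenition): leposas → lefosas
  rule 3 (rhotacism): lefosas → leforas
  ⇒ Hakaiar leforas
Mokai: start from *leposat.
  rule 1: no change — leposat
  rule 2 (intervocalic lenition): leposat → lefosat
  rule 3 (rhotacism): lefosat → leforat
  ⇒ Mokai leforat
No other proto-form is consistent with every reflex, so the reconstruction is *leposat.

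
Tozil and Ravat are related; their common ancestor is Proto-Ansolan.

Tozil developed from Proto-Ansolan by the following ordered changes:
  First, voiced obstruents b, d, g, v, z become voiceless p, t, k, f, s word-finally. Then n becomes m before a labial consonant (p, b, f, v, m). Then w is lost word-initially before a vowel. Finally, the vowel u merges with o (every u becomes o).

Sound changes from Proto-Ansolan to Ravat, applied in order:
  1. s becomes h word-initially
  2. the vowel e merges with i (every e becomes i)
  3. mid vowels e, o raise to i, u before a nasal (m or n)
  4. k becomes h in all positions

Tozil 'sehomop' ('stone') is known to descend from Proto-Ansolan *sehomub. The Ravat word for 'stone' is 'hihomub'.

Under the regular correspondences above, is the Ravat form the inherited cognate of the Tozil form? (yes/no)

no

Derive the expected Ravat reflex of *sehomub:
Ravat: *sehomub
  sehomub → hehomub   [debuccalisation]
  hehomub → hihomub   [vowel merger]
  hihomub → hihumub   [pre-nasal raising]
  hihumub (rule 4 does not apply)
  giving Ravat hihumub.
The regular Ravat reflex would be 'hihumub', but the attested form is 'hihomub'. The correspondence is irregular, so they are not cognates (the Ravat form has a different source).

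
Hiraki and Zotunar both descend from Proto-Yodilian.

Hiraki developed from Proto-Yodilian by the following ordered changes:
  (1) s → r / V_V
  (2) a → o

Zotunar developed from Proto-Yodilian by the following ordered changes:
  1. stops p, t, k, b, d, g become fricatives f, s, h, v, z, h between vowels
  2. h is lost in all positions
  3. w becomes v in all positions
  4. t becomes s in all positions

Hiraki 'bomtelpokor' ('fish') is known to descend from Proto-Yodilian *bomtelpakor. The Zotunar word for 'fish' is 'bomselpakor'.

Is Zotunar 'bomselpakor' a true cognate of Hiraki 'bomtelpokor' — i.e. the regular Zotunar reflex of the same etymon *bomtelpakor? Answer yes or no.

Derive the expected Zotunar reflex of *bomtelpakor:
Zotunar: *bomtelpakor > bomtelpahor > bomtelpaor > bomselpaor  (by intervocalic lenition, h-loss, unconditioned shift)
The regular Zotunar reflex would be 'bomselpaor', but the attested form is 'bomselpakor'. The correspondence is irregular, so they are not cognates (the Zotunar form has a different source).

no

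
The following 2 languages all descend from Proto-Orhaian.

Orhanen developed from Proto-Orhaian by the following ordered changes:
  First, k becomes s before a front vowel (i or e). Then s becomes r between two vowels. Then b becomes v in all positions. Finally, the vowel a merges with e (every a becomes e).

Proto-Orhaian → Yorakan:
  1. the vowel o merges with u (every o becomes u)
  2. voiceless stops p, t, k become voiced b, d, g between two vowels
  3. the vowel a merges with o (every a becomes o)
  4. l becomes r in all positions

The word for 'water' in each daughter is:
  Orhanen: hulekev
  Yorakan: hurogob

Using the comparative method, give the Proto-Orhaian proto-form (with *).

*hulakab

Position 3: Orhanen has l, Yorakan has r. Orhanen preserves l here (none of its changes turn any other segment into l), so the proto-segment is *l.
Position 4: Orhanen has e, Yorakan has o. In Yorakan, o can only continue *a, so the proto-segment is *a.
Continuing position by position gives *hulakab; check it forward:
Orhanen: *hulakab
  hulakab (rule 1 does not apply)
  hulakab (rule 2 does not apply)
  hulakab → hulakav   [unconditioned shift]
  hulakav → hulekev   [vowel merger]
  giving Orhanen hulekev.
Yorakan: start from *hulakab.
  rule 1: no change — hulakab
  rule 2 (intervocalic voicing): hulakab → hulagab
  rule 3 (vowel merger): hulagab → hulogob
  rule 4 (unconditioned shift): hulogob → hurogob
  ⇒ Yorakan hurogob
No other proto-form is consistent with every reflex, so the reconstruction is *hulakab.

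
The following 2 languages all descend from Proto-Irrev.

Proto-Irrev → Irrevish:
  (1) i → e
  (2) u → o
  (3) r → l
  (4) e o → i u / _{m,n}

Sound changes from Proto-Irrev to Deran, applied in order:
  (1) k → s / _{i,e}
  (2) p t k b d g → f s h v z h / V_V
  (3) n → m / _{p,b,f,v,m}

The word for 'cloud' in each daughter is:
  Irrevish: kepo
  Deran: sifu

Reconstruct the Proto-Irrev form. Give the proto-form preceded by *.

Position 3: Irrevish has p, Deran has f. Irrevish preserves p here (none of its changes turn any other segment into p), so the proto-segment is *p.
Position 2: Irrevish has e, Deran has i. Deran preserves i here (none of its changes turn any other segment into i), so the proto-segment is *i.
Position 1: Irrevish has k, Deran has s. Irrevish preserves k here (none of its changes turn any other segment into k), so the proto-segment is *k.
Verify the candidate proto-form against each daughter:
Irrevish: *kipu > kepu > kepo  (by vowel merger, vowel merger)
Deran: *kipu
  kipu → sipu   [palatalisation]
  sipu → sifu   [intervocalic lenition]
  sifu (rule 3 does not apply)
  giving Deran sifu.
No other proto-form is consistent with every reflex, so the reconstruction is *kipu.

*kipu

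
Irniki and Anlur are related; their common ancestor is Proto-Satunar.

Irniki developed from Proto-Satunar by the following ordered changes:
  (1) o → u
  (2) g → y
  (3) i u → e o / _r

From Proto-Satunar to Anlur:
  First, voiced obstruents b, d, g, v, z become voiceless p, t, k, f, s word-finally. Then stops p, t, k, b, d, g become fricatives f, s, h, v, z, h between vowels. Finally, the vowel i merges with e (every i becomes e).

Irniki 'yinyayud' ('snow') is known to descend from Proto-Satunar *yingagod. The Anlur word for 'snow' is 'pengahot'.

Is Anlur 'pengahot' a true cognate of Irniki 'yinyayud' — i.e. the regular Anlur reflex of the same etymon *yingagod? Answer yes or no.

no

Derive the expected Anlur reflex of *yingagod:
Anlur: *yingagod
  yingagod → yingagot   [final devoicing]
  yingagot → yingahot   [intervocalic lenition]
  yingahot → yengahot   [vowel merger]
  giving Anlur yengahot.
The regular Anlur reflex would be 'yengahot', but the attested form is 'pengahot'. The correspondence is irregular, so they are not cognates (the Anlur form has a different source).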